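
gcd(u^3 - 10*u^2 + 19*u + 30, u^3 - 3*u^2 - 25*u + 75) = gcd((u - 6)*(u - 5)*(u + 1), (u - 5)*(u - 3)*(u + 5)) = u - 5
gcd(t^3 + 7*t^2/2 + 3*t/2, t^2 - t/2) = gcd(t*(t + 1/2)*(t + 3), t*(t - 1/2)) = t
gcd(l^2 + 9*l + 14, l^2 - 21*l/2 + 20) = 1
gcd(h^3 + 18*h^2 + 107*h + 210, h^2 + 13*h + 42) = h^2 + 13*h + 42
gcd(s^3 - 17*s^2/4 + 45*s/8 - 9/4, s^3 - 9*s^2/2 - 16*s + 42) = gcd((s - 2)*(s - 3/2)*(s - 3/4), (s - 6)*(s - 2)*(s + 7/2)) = s - 2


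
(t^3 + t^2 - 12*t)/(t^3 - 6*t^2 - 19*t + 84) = t/(t - 7)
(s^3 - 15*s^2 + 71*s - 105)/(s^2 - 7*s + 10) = (s^2 - 10*s + 21)/(s - 2)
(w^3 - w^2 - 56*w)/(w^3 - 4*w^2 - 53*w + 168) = w/(w - 3)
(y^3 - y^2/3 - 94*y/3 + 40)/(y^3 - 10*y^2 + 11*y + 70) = (y^2 + 14*y/3 - 8)/(y^2 - 5*y - 14)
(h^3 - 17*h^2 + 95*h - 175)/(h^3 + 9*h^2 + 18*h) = (h^3 - 17*h^2 + 95*h - 175)/(h*(h^2 + 9*h + 18))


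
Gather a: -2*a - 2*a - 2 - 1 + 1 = -4*a - 2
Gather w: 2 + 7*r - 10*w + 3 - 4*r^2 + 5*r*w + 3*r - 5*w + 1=-4*r^2 + 10*r + w*(5*r - 15) + 6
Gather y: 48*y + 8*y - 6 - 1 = 56*y - 7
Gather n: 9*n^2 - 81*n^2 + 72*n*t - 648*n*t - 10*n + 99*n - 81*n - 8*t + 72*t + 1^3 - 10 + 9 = -72*n^2 + n*(8 - 576*t) + 64*t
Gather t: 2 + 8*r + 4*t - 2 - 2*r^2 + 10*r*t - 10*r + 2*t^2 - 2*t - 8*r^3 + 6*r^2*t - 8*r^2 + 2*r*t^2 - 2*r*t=-8*r^3 - 10*r^2 - 2*r + t^2*(2*r + 2) + t*(6*r^2 + 8*r + 2)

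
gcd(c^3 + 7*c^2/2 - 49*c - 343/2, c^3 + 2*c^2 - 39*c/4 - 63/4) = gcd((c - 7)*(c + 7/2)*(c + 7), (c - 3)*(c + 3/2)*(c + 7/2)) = c + 7/2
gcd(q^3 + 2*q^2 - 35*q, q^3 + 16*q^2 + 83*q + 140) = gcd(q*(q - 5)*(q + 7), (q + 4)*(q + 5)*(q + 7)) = q + 7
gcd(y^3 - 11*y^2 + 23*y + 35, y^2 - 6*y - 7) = y^2 - 6*y - 7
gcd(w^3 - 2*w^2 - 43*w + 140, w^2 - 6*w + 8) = w - 4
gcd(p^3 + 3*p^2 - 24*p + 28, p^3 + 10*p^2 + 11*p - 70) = p^2 + 5*p - 14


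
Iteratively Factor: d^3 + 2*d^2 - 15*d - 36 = (d + 3)*(d^2 - d - 12) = (d + 3)^2*(d - 4)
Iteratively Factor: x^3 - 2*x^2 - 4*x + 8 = (x - 2)*(x^2 - 4) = (x - 2)*(x + 2)*(x - 2)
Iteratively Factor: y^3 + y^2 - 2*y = (y + 2)*(y^2 - y) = (y - 1)*(y + 2)*(y)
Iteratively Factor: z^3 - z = (z)*(z^2 - 1) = z*(z - 1)*(z + 1)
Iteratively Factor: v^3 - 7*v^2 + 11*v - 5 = (v - 1)*(v^2 - 6*v + 5) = (v - 1)^2*(v - 5)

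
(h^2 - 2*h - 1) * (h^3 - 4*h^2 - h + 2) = h^5 - 6*h^4 + 6*h^3 + 8*h^2 - 3*h - 2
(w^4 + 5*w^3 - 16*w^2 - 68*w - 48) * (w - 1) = w^5 + 4*w^4 - 21*w^3 - 52*w^2 + 20*w + 48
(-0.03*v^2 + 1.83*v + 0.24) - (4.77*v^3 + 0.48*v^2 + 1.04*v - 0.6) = -4.77*v^3 - 0.51*v^2 + 0.79*v + 0.84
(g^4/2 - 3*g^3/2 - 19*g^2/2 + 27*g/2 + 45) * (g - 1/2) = g^5/2 - 7*g^4/4 - 35*g^3/4 + 73*g^2/4 + 153*g/4 - 45/2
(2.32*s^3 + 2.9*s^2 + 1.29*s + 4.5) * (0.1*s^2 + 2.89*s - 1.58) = 0.232*s^5 + 6.9948*s^4 + 4.8444*s^3 - 0.403899999999999*s^2 + 10.9668*s - 7.11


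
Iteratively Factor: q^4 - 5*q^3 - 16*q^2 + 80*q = (q - 5)*(q^3 - 16*q) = q*(q - 5)*(q^2 - 16) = q*(q - 5)*(q + 4)*(q - 4)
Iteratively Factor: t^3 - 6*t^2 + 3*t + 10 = (t + 1)*(t^2 - 7*t + 10) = (t - 2)*(t + 1)*(t - 5)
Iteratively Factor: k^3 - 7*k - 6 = (k - 3)*(k^2 + 3*k + 2) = (k - 3)*(k + 1)*(k + 2)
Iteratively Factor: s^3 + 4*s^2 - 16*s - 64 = (s + 4)*(s^2 - 16) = (s - 4)*(s + 4)*(s + 4)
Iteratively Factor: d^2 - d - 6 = (d + 2)*(d - 3)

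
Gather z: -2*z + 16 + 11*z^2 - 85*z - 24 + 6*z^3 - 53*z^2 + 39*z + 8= 6*z^3 - 42*z^2 - 48*z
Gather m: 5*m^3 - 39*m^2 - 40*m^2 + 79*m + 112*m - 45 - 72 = 5*m^3 - 79*m^2 + 191*m - 117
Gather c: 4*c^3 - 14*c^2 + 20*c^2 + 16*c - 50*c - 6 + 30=4*c^3 + 6*c^2 - 34*c + 24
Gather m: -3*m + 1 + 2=3 - 3*m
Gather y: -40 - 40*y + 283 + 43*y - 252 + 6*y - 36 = 9*y - 45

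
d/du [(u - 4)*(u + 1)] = 2*u - 3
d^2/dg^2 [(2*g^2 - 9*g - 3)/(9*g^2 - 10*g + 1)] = 2*(-549*g^3 - 783*g^2 + 1053*g - 361)/(729*g^6 - 2430*g^5 + 2943*g^4 - 1540*g^3 + 327*g^2 - 30*g + 1)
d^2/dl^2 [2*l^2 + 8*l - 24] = 4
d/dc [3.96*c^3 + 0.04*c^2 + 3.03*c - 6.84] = 11.88*c^2 + 0.08*c + 3.03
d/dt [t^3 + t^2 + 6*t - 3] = 3*t^2 + 2*t + 6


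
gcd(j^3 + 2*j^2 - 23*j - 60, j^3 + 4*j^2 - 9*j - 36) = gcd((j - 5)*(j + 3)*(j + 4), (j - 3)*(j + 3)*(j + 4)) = j^2 + 7*j + 12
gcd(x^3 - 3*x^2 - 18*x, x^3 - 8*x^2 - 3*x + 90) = x^2 - 3*x - 18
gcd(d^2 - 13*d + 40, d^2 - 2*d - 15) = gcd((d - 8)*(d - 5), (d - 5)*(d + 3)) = d - 5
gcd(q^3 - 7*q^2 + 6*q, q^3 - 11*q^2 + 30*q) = q^2 - 6*q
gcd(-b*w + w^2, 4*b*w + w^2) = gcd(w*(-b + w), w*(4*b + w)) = w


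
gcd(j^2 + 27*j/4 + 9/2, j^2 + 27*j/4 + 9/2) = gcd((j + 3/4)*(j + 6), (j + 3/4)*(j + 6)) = j^2 + 27*j/4 + 9/2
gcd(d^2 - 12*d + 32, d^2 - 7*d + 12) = d - 4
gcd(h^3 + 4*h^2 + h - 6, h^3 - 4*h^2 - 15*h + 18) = h^2 + 2*h - 3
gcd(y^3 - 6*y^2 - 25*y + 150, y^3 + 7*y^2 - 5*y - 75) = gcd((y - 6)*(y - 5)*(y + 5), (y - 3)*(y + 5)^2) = y + 5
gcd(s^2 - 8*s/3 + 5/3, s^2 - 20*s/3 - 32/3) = 1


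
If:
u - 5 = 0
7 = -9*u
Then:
No Solution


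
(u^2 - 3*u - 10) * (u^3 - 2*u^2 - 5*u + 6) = u^5 - 5*u^4 - 9*u^3 + 41*u^2 + 32*u - 60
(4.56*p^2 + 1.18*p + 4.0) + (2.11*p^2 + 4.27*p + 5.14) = 6.67*p^2 + 5.45*p + 9.14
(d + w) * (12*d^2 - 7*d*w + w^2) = 12*d^3 + 5*d^2*w - 6*d*w^2 + w^3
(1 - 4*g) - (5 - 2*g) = -2*g - 4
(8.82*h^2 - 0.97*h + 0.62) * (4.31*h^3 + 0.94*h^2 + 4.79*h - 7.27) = 38.0142*h^5 + 4.1101*h^4 + 44.0082*h^3 - 68.1849*h^2 + 10.0217*h - 4.5074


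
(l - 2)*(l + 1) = l^2 - l - 2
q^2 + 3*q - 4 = (q - 1)*(q + 4)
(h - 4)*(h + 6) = h^2 + 2*h - 24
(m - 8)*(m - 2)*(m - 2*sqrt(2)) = m^3 - 10*m^2 - 2*sqrt(2)*m^2 + 16*m + 20*sqrt(2)*m - 32*sqrt(2)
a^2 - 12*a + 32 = (a - 8)*(a - 4)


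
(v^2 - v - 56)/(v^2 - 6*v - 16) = (v + 7)/(v + 2)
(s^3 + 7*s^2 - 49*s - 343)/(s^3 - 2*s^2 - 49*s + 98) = (s + 7)/(s - 2)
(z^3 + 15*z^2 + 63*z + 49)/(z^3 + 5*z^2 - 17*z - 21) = (z + 7)/(z - 3)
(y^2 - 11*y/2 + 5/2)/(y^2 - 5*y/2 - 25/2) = (2*y - 1)/(2*y + 5)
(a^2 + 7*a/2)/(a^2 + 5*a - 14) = a*(2*a + 7)/(2*(a^2 + 5*a - 14))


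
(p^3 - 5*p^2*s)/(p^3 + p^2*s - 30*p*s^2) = p/(p + 6*s)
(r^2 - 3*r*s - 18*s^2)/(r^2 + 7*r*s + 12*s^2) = (r - 6*s)/(r + 4*s)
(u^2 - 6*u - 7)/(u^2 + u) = (u - 7)/u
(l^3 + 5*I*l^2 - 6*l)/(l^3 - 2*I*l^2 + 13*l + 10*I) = l*(l + 3*I)/(l^2 - 4*I*l + 5)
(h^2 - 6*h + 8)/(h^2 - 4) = (h - 4)/(h + 2)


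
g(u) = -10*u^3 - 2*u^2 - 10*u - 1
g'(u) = -30*u^2 - 4*u - 10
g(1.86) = -90.87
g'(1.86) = -121.23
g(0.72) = -12.97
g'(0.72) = -28.43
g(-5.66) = 1804.74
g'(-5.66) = -948.43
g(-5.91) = 2052.49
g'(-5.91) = -1034.20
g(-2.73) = 214.86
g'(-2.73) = -222.67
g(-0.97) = 15.94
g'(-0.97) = -34.35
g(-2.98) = 275.68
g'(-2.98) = -264.49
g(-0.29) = 1.98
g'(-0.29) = -11.36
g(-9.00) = 7217.00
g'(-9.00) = -2404.00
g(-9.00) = 7217.00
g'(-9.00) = -2404.00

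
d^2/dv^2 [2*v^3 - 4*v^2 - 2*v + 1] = 12*v - 8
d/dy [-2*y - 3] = -2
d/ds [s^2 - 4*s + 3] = 2*s - 4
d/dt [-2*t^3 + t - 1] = 1 - 6*t^2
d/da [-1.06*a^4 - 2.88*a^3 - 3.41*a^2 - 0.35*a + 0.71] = -4.24*a^3 - 8.64*a^2 - 6.82*a - 0.35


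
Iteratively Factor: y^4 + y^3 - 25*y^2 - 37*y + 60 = (y + 4)*(y^3 - 3*y^2 - 13*y + 15) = (y - 5)*(y + 4)*(y^2 + 2*y - 3) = (y - 5)*(y + 3)*(y + 4)*(y - 1)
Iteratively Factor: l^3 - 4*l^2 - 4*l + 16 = (l + 2)*(l^2 - 6*l + 8) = (l - 4)*(l + 2)*(l - 2)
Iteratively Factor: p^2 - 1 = (p - 1)*(p + 1)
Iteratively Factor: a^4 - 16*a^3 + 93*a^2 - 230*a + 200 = (a - 4)*(a^3 - 12*a^2 + 45*a - 50) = (a - 5)*(a - 4)*(a^2 - 7*a + 10) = (a - 5)^2*(a - 4)*(a - 2)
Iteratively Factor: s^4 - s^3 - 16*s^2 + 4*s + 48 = (s + 3)*(s^3 - 4*s^2 - 4*s + 16) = (s - 2)*(s + 3)*(s^2 - 2*s - 8) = (s - 4)*(s - 2)*(s + 3)*(s + 2)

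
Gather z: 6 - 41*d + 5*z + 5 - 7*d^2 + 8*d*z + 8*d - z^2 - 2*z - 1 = -7*d^2 - 33*d - z^2 + z*(8*d + 3) + 10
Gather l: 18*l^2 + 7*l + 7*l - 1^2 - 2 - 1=18*l^2 + 14*l - 4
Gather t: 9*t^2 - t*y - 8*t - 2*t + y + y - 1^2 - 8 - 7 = 9*t^2 + t*(-y - 10) + 2*y - 16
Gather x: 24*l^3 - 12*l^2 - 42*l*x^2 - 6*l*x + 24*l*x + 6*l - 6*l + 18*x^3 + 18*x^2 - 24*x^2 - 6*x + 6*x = 24*l^3 - 12*l^2 + 18*l*x + 18*x^3 + x^2*(-42*l - 6)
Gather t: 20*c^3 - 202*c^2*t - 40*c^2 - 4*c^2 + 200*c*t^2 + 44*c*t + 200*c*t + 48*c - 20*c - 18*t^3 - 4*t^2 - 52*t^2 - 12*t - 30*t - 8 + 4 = 20*c^3 - 44*c^2 + 28*c - 18*t^3 + t^2*(200*c - 56) + t*(-202*c^2 + 244*c - 42) - 4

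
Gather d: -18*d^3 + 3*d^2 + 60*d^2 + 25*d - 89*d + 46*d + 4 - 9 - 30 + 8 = -18*d^3 + 63*d^2 - 18*d - 27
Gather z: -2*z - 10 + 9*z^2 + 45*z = 9*z^2 + 43*z - 10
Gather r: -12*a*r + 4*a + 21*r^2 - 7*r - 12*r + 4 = 4*a + 21*r^2 + r*(-12*a - 19) + 4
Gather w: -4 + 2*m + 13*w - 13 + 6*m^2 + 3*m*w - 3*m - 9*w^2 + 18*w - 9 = 6*m^2 - m - 9*w^2 + w*(3*m + 31) - 26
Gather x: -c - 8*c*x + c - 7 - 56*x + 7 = x*(-8*c - 56)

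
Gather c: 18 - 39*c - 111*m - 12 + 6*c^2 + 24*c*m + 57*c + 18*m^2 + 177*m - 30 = 6*c^2 + c*(24*m + 18) + 18*m^2 + 66*m - 24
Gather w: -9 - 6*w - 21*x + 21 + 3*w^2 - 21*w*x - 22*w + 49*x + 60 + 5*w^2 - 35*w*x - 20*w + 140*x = 8*w^2 + w*(-56*x - 48) + 168*x + 72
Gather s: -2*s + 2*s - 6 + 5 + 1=0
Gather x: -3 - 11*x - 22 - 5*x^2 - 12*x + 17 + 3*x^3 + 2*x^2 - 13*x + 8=3*x^3 - 3*x^2 - 36*x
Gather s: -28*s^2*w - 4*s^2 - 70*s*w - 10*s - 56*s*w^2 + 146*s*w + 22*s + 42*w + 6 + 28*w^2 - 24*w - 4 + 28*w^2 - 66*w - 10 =s^2*(-28*w - 4) + s*(-56*w^2 + 76*w + 12) + 56*w^2 - 48*w - 8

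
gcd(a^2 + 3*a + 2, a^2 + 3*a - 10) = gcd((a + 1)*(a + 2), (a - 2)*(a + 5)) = 1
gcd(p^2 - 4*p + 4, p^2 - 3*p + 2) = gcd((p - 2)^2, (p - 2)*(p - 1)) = p - 2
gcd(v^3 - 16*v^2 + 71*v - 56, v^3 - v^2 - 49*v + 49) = v^2 - 8*v + 7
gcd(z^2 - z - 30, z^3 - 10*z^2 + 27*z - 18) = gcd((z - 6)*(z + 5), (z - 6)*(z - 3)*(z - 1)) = z - 6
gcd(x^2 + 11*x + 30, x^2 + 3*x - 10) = x + 5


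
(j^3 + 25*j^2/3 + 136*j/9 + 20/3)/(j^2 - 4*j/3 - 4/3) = (j^2 + 23*j/3 + 10)/(j - 2)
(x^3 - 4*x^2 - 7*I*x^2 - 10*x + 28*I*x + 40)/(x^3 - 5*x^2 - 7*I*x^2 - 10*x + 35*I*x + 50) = (x - 4)/(x - 5)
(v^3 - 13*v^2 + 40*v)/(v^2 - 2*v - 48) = v*(v - 5)/(v + 6)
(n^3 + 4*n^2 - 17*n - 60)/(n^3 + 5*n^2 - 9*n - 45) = (n - 4)/(n - 3)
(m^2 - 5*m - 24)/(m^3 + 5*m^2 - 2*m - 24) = (m - 8)/(m^2 + 2*m - 8)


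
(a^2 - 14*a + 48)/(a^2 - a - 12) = (-a^2 + 14*a - 48)/(-a^2 + a + 12)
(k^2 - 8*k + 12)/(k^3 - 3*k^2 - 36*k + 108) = (k - 2)/(k^2 + 3*k - 18)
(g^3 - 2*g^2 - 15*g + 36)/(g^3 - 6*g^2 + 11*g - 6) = (g^2 + g - 12)/(g^2 - 3*g + 2)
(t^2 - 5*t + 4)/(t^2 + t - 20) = (t - 1)/(t + 5)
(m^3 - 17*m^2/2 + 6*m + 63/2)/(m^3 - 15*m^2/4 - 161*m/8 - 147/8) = 4*(m - 3)/(4*m + 7)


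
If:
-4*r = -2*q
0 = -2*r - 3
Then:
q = -3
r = -3/2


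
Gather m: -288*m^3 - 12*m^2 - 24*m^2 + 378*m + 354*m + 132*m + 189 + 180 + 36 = -288*m^3 - 36*m^2 + 864*m + 405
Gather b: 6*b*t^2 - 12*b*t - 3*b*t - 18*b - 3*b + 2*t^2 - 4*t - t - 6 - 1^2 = b*(6*t^2 - 15*t - 21) + 2*t^2 - 5*t - 7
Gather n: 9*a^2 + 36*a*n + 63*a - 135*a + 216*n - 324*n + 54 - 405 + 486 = 9*a^2 - 72*a + n*(36*a - 108) + 135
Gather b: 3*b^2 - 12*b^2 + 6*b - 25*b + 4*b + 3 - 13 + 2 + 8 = -9*b^2 - 15*b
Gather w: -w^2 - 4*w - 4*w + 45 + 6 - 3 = -w^2 - 8*w + 48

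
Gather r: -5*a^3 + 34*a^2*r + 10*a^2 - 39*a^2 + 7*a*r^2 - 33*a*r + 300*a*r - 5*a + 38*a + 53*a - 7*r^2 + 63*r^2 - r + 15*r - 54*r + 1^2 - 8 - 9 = -5*a^3 - 29*a^2 + 86*a + r^2*(7*a + 56) + r*(34*a^2 + 267*a - 40) - 16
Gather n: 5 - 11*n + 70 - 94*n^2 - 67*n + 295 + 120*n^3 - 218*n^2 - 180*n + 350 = 120*n^3 - 312*n^2 - 258*n + 720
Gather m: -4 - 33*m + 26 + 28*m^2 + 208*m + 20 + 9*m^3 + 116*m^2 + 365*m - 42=9*m^3 + 144*m^2 + 540*m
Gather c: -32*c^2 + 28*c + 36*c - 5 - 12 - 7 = -32*c^2 + 64*c - 24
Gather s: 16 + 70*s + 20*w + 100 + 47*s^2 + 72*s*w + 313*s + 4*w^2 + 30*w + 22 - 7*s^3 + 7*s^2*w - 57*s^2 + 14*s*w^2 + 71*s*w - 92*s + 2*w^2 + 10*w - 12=-7*s^3 + s^2*(7*w - 10) + s*(14*w^2 + 143*w + 291) + 6*w^2 + 60*w + 126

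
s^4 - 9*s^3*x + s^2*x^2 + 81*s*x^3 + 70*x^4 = (s - 7*x)*(s - 5*x)*(s + x)*(s + 2*x)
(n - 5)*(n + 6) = n^2 + n - 30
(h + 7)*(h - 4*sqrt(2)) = h^2 - 4*sqrt(2)*h + 7*h - 28*sqrt(2)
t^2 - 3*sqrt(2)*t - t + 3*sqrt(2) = (t - 1)*(t - 3*sqrt(2))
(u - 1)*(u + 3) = u^2 + 2*u - 3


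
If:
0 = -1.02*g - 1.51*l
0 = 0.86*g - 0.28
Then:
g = 0.33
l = -0.22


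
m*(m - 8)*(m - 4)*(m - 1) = m^4 - 13*m^3 + 44*m^2 - 32*m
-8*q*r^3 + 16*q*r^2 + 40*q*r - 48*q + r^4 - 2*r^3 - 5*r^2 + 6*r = (-8*q + r)*(r - 3)*(r - 1)*(r + 2)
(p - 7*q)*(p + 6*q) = p^2 - p*q - 42*q^2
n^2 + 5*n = n*(n + 5)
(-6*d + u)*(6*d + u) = -36*d^2 + u^2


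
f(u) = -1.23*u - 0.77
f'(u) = -1.23000000000000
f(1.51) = -2.63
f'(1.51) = -1.23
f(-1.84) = 1.49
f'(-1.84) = -1.23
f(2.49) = -3.83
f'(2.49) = -1.23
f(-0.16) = -0.57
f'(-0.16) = -1.23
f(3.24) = -4.76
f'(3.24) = -1.23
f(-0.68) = 0.07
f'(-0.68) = -1.23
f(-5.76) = 6.31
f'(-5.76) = -1.23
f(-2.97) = 2.88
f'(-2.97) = -1.23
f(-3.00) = 2.92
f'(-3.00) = -1.23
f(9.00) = -11.84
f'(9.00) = -1.23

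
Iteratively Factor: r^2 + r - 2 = (r + 2)*(r - 1)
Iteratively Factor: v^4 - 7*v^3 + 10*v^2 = (v)*(v^3 - 7*v^2 + 10*v) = v*(v - 2)*(v^2 - 5*v) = v*(v - 5)*(v - 2)*(v)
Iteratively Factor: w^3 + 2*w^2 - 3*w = (w + 3)*(w^2 - w) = (w - 1)*(w + 3)*(w)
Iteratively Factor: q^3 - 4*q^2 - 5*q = (q)*(q^2 - 4*q - 5) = q*(q - 5)*(q + 1)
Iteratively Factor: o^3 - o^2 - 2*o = (o + 1)*(o^2 - 2*o) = o*(o + 1)*(o - 2)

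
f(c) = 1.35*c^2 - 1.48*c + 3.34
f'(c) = 2.7*c - 1.48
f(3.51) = 14.78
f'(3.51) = 8.00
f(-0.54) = 4.53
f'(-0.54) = -2.94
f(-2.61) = 16.40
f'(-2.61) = -8.53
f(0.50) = 2.94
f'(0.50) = -0.13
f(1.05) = 3.27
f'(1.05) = 1.36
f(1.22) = 3.54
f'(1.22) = 1.81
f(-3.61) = 26.28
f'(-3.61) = -11.23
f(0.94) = 3.14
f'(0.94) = 1.06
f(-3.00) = 19.93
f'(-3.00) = -9.58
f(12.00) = 179.98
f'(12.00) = 30.92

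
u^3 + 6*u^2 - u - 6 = (u - 1)*(u + 1)*(u + 6)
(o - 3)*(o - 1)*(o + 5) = o^3 + o^2 - 17*o + 15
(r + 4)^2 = r^2 + 8*r + 16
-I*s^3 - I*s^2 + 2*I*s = s*(s + 2)*(-I*s + I)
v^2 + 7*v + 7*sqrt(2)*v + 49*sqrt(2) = (v + 7)*(v + 7*sqrt(2))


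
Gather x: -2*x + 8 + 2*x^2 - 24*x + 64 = 2*x^2 - 26*x + 72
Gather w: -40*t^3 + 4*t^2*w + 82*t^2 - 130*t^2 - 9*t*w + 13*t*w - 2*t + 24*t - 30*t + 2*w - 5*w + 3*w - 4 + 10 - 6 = -40*t^3 - 48*t^2 - 8*t + w*(4*t^2 + 4*t)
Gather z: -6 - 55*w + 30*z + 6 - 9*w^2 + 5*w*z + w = -9*w^2 - 54*w + z*(5*w + 30)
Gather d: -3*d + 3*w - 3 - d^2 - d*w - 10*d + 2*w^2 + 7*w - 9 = -d^2 + d*(-w - 13) + 2*w^2 + 10*w - 12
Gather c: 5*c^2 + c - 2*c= 5*c^2 - c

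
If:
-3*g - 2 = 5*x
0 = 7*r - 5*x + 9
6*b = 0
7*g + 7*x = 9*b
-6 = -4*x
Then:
No Solution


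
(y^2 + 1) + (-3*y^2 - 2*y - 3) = -2*y^2 - 2*y - 2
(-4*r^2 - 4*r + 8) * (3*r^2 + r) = -12*r^4 - 16*r^3 + 20*r^2 + 8*r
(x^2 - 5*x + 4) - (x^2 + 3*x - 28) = 32 - 8*x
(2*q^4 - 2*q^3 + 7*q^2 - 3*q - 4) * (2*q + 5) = 4*q^5 + 6*q^4 + 4*q^3 + 29*q^2 - 23*q - 20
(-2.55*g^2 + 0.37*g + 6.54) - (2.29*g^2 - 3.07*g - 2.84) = -4.84*g^2 + 3.44*g + 9.38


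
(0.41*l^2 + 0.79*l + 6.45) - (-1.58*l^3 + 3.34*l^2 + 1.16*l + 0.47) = 1.58*l^3 - 2.93*l^2 - 0.37*l + 5.98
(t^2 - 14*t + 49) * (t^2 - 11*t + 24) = t^4 - 25*t^3 + 227*t^2 - 875*t + 1176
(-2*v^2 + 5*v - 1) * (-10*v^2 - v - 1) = 20*v^4 - 48*v^3 + 7*v^2 - 4*v + 1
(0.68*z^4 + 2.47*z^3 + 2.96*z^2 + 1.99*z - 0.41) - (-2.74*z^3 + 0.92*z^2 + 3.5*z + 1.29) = 0.68*z^4 + 5.21*z^3 + 2.04*z^2 - 1.51*z - 1.7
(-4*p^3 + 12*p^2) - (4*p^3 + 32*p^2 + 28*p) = -8*p^3 - 20*p^2 - 28*p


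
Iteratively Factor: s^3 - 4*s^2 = (s)*(s^2 - 4*s) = s^2*(s - 4)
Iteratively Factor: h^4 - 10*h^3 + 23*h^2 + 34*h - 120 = (h + 2)*(h^3 - 12*h^2 + 47*h - 60) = (h - 3)*(h + 2)*(h^2 - 9*h + 20) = (h - 4)*(h - 3)*(h + 2)*(h - 5)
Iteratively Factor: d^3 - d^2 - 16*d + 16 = (d + 4)*(d^2 - 5*d + 4) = (d - 4)*(d + 4)*(d - 1)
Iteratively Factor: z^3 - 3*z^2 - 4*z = (z)*(z^2 - 3*z - 4) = z*(z - 4)*(z + 1)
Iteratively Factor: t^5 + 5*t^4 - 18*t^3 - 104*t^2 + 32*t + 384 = (t + 4)*(t^4 + t^3 - 22*t^2 - 16*t + 96) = (t + 3)*(t + 4)*(t^3 - 2*t^2 - 16*t + 32) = (t - 2)*(t + 3)*(t + 4)*(t^2 - 16) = (t - 4)*(t - 2)*(t + 3)*(t + 4)*(t + 4)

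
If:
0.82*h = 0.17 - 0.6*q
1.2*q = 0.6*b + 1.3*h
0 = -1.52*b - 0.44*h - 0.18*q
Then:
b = -0.05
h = 0.13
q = 0.11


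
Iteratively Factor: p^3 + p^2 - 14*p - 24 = (p - 4)*(p^2 + 5*p + 6) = (p - 4)*(p + 2)*(p + 3)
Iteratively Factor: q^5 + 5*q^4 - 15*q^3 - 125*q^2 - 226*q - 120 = (q - 5)*(q^4 + 10*q^3 + 35*q^2 + 50*q + 24) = (q - 5)*(q + 2)*(q^3 + 8*q^2 + 19*q + 12) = (q - 5)*(q + 2)*(q + 4)*(q^2 + 4*q + 3) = (q - 5)*(q + 1)*(q + 2)*(q + 4)*(q + 3)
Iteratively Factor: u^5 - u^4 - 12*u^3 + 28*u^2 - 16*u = (u)*(u^4 - u^3 - 12*u^2 + 28*u - 16) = u*(u - 2)*(u^3 + u^2 - 10*u + 8) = u*(u - 2)*(u - 1)*(u^2 + 2*u - 8) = u*(u - 2)^2*(u - 1)*(u + 4)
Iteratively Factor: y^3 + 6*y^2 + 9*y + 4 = (y + 1)*(y^2 + 5*y + 4) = (y + 1)^2*(y + 4)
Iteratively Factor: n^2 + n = (n)*(n + 1)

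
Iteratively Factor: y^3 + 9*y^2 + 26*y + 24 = (y + 4)*(y^2 + 5*y + 6) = (y + 3)*(y + 4)*(y + 2)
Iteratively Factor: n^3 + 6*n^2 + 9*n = (n + 3)*(n^2 + 3*n) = n*(n + 3)*(n + 3)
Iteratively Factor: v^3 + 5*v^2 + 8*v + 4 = (v + 2)*(v^2 + 3*v + 2) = (v + 2)^2*(v + 1)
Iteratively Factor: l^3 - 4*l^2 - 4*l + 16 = (l - 4)*(l^2 - 4) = (l - 4)*(l + 2)*(l - 2)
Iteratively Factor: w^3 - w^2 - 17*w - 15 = (w + 1)*(w^2 - 2*w - 15) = (w + 1)*(w + 3)*(w - 5)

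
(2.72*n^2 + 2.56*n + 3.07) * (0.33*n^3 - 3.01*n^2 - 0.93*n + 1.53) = 0.8976*n^5 - 7.3424*n^4 - 9.2221*n^3 - 7.4599*n^2 + 1.0617*n + 4.6971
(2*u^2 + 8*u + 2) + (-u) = 2*u^2 + 7*u + 2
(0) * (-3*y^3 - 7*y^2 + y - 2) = 0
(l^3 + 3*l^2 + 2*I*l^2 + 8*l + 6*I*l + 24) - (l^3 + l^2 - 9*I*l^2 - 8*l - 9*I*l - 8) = 2*l^2 + 11*I*l^2 + 16*l + 15*I*l + 32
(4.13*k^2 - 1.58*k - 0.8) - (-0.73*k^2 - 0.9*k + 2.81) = 4.86*k^2 - 0.68*k - 3.61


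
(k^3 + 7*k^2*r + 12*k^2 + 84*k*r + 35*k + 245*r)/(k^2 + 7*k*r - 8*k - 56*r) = (k^2 + 12*k + 35)/(k - 8)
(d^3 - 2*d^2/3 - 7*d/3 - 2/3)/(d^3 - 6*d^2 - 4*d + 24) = (3*d^2 + 4*d + 1)/(3*(d^2 - 4*d - 12))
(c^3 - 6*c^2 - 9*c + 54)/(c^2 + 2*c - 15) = (c^2 - 3*c - 18)/(c + 5)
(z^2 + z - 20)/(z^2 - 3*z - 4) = (z + 5)/(z + 1)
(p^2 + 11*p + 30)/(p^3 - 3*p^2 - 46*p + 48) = (p + 5)/(p^2 - 9*p + 8)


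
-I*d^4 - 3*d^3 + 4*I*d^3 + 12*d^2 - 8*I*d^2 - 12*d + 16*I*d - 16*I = (d - 2)^2*(d - 4*I)*(-I*d + 1)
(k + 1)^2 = k^2 + 2*k + 1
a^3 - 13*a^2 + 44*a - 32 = (a - 8)*(a - 4)*(a - 1)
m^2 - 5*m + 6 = (m - 3)*(m - 2)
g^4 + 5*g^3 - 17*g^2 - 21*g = g*(g - 3)*(g + 1)*(g + 7)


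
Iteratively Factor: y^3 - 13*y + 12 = (y + 4)*(y^2 - 4*y + 3) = (y - 1)*(y + 4)*(y - 3)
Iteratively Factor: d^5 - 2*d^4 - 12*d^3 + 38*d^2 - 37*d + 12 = (d + 4)*(d^4 - 6*d^3 + 12*d^2 - 10*d + 3) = (d - 3)*(d + 4)*(d^3 - 3*d^2 + 3*d - 1) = (d - 3)*(d - 1)*(d + 4)*(d^2 - 2*d + 1) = (d - 3)*(d - 1)^2*(d + 4)*(d - 1)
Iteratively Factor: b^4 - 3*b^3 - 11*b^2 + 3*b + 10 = (b + 1)*(b^3 - 4*b^2 - 7*b + 10) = (b - 5)*(b + 1)*(b^2 + b - 2) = (b - 5)*(b + 1)*(b + 2)*(b - 1)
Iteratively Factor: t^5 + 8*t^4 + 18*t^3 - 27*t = (t + 3)*(t^4 + 5*t^3 + 3*t^2 - 9*t) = (t - 1)*(t + 3)*(t^3 + 6*t^2 + 9*t) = t*(t - 1)*(t + 3)*(t^2 + 6*t + 9) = t*(t - 1)*(t + 3)^2*(t + 3)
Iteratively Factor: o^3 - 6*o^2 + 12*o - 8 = (o - 2)*(o^2 - 4*o + 4) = (o - 2)^2*(o - 2)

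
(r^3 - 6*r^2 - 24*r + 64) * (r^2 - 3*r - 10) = r^5 - 9*r^4 - 16*r^3 + 196*r^2 + 48*r - 640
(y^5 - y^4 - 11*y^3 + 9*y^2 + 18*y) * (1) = y^5 - y^4 - 11*y^3 + 9*y^2 + 18*y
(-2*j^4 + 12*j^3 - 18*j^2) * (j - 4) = -2*j^5 + 20*j^4 - 66*j^3 + 72*j^2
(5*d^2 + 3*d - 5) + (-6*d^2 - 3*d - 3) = -d^2 - 8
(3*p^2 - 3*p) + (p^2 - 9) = 4*p^2 - 3*p - 9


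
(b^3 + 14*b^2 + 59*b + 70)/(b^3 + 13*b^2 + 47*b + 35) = (b + 2)/(b + 1)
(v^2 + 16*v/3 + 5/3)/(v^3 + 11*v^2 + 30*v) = (v + 1/3)/(v*(v + 6))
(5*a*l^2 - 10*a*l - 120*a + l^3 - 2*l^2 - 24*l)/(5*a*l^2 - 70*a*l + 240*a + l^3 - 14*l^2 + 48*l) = (l + 4)/(l - 8)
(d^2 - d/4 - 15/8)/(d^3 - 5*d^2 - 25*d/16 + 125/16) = 2*(2*d - 3)/(4*d^2 - 25*d + 25)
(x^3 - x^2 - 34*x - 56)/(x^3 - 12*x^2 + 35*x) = (x^2 + 6*x + 8)/(x*(x - 5))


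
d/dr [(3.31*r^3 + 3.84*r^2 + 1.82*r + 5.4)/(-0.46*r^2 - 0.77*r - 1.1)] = (-1.5226*r^4 - 5.0974*r^3 - 13.0426*r^2 - 3.48*r + 2.156)/(0.2116*r^4 + 0.7084*r^3 + 1.6049*r^2 + 1.694*r + 1.21)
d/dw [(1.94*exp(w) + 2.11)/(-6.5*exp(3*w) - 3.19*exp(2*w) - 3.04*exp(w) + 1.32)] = (25.22*exp(3*w) + 47.3336*exp(2*w) + 13.4618*exp(w) + 8.9752)*exp(w)/(42.25*exp(6*w) + 41.47*exp(5*w) + 49.6961*exp(4*w) + 2.2352*exp(3*w) + 0.82*exp(2*w) - 8.0256*exp(w) + 1.7424)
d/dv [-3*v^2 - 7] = -6*v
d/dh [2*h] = 2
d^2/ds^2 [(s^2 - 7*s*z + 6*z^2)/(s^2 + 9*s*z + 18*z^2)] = 8*z*(-4*s^3 - 9*s^2*z + 135*s*z^2 + 459*z^3)/(s^6 + 27*s^5*z + 297*s^4*z^2 + 1701*s^3*z^3 + 5346*s^2*z^4 + 8748*s*z^5 + 5832*z^6)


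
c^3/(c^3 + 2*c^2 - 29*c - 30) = c^3/(c^3 + 2*c^2 - 29*c - 30)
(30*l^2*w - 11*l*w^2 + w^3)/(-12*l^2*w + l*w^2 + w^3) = (30*l^2 - 11*l*w + w^2)/(-12*l^2 + l*w + w^2)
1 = 1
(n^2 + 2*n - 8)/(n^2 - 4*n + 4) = (n + 4)/(n - 2)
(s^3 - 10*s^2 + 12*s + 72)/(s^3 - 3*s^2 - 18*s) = (s^2 - 4*s - 12)/(s*(s + 3))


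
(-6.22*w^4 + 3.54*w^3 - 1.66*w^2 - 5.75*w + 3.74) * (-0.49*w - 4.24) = 3.0478*w^5 + 24.6382*w^4 - 14.1962*w^3 + 9.8559*w^2 + 22.5474*w - 15.8576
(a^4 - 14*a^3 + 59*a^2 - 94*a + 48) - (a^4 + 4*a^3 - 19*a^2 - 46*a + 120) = -18*a^3 + 78*a^2 - 48*a - 72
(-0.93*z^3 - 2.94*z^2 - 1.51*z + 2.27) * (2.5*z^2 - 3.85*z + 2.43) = -2.325*z^5 - 3.7695*z^4 + 5.2841*z^3 + 4.3443*z^2 - 12.4088*z + 5.5161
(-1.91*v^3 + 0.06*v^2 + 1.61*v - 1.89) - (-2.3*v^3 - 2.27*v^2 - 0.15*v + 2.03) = 0.39*v^3 + 2.33*v^2 + 1.76*v - 3.92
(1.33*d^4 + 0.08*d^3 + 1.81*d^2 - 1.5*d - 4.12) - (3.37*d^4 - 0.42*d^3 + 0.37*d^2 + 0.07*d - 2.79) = -2.04*d^4 + 0.5*d^3 + 1.44*d^2 - 1.57*d - 1.33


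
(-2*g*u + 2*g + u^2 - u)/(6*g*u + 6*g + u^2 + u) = (-2*g*u + 2*g + u^2 - u)/(6*g*u + 6*g + u^2 + u)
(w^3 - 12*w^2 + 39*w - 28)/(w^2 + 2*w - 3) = (w^2 - 11*w + 28)/(w + 3)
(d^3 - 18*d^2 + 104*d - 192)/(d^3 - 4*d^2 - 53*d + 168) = (d^2 - 10*d + 24)/(d^2 + 4*d - 21)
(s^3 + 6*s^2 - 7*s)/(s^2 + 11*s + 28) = s*(s - 1)/(s + 4)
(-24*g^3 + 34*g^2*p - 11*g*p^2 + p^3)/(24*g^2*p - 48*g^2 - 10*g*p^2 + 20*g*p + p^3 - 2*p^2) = (-g + p)/(p - 2)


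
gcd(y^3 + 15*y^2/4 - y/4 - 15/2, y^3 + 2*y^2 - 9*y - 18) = y^2 + 5*y + 6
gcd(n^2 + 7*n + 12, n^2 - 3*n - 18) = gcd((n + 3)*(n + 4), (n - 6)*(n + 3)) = n + 3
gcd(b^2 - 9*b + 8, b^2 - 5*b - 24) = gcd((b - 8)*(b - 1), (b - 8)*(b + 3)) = b - 8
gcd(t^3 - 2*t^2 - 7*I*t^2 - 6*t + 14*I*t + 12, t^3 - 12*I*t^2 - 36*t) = t - 6*I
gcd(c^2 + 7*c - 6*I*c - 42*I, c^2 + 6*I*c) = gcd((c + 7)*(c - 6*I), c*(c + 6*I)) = 1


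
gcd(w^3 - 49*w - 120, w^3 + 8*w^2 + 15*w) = w^2 + 8*w + 15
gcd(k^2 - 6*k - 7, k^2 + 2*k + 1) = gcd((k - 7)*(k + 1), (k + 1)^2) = k + 1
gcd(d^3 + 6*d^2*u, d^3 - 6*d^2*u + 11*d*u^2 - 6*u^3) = 1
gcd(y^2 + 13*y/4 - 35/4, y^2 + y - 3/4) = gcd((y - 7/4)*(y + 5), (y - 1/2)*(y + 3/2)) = 1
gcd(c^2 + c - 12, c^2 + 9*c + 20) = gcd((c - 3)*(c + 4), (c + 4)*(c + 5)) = c + 4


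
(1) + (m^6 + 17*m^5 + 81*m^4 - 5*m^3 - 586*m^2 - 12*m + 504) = m^6 + 17*m^5 + 81*m^4 - 5*m^3 - 586*m^2 - 12*m + 505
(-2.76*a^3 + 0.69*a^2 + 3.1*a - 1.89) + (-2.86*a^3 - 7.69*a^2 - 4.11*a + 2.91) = -5.62*a^3 - 7.0*a^2 - 1.01*a + 1.02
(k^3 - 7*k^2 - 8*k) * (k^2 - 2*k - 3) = k^5 - 9*k^4 + 3*k^3 + 37*k^2 + 24*k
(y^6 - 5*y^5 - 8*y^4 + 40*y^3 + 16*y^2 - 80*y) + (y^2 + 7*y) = y^6 - 5*y^5 - 8*y^4 + 40*y^3 + 17*y^2 - 73*y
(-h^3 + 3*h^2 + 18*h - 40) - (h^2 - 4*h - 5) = -h^3 + 2*h^2 + 22*h - 35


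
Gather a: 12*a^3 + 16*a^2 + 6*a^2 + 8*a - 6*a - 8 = 12*a^3 + 22*a^2 + 2*a - 8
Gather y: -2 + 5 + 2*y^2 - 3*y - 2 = 2*y^2 - 3*y + 1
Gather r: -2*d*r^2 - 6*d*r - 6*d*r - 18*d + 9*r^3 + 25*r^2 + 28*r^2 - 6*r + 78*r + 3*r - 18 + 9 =-18*d + 9*r^3 + r^2*(53 - 2*d) + r*(75 - 12*d) - 9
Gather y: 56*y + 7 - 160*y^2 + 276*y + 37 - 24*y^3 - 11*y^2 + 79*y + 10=-24*y^3 - 171*y^2 + 411*y + 54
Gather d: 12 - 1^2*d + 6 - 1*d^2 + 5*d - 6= -d^2 + 4*d + 12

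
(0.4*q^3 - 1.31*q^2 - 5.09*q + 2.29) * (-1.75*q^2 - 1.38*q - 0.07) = -0.7*q^5 + 1.7405*q^4 + 10.6873*q^3 + 3.1084*q^2 - 2.8039*q - 0.1603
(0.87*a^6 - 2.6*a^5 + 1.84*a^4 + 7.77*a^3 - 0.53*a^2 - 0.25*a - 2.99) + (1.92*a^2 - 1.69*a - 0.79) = 0.87*a^6 - 2.6*a^5 + 1.84*a^4 + 7.77*a^3 + 1.39*a^2 - 1.94*a - 3.78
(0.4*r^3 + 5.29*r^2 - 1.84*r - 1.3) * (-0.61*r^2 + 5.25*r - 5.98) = -0.244*r^5 - 1.1269*r^4 + 26.5029*r^3 - 40.5012*r^2 + 4.1782*r + 7.774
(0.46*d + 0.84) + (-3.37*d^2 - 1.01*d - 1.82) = -3.37*d^2 - 0.55*d - 0.98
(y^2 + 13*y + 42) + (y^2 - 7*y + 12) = 2*y^2 + 6*y + 54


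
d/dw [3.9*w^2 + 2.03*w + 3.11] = 7.8*w + 2.03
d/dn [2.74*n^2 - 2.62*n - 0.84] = 5.48*n - 2.62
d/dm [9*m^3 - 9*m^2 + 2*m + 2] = 27*m^2 - 18*m + 2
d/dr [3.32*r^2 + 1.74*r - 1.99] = 6.64*r + 1.74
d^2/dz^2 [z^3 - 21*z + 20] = 6*z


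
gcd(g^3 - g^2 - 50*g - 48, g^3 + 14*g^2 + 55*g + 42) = g^2 + 7*g + 6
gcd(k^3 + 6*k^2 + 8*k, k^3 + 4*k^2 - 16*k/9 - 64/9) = k + 4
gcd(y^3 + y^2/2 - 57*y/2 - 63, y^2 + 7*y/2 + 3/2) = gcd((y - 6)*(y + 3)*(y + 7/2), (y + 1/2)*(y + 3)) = y + 3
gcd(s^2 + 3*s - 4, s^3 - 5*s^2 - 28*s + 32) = s^2 + 3*s - 4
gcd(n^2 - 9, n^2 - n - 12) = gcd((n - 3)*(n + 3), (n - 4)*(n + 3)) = n + 3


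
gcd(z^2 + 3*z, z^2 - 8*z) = z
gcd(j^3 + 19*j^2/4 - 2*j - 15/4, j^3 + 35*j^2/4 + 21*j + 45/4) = j^2 + 23*j/4 + 15/4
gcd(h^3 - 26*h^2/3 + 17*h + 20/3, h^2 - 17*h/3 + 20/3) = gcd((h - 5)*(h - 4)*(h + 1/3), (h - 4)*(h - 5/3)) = h - 4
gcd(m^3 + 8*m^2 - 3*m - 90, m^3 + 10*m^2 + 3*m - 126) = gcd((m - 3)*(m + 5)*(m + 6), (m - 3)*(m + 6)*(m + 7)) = m^2 + 3*m - 18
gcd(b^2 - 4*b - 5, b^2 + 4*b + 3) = b + 1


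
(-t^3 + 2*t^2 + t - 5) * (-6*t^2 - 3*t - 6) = 6*t^5 - 9*t^4 - 6*t^3 + 15*t^2 + 9*t + 30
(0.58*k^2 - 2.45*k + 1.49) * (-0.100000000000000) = -0.058*k^2 + 0.245*k - 0.149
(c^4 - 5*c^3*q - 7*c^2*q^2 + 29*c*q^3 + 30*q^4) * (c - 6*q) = c^5 - 11*c^4*q + 23*c^3*q^2 + 71*c^2*q^3 - 144*c*q^4 - 180*q^5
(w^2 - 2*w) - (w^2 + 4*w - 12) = 12 - 6*w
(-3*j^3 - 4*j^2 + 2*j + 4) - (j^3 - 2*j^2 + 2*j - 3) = -4*j^3 - 2*j^2 + 7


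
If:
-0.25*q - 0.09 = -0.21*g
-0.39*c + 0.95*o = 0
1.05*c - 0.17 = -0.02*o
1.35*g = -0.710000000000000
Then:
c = 0.16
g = -0.53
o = 0.07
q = -0.80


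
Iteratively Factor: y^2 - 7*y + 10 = (y - 2)*(y - 5)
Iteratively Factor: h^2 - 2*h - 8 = (h + 2)*(h - 4)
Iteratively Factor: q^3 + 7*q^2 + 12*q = (q + 3)*(q^2 + 4*q) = (q + 3)*(q + 4)*(q)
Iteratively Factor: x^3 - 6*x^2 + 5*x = (x - 1)*(x^2 - 5*x) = (x - 5)*(x - 1)*(x)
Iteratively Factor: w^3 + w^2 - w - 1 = (w - 1)*(w^2 + 2*w + 1) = (w - 1)*(w + 1)*(w + 1)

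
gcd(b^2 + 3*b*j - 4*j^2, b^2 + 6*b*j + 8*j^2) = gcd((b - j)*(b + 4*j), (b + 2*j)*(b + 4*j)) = b + 4*j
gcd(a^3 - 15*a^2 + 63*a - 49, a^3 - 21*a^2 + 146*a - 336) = a - 7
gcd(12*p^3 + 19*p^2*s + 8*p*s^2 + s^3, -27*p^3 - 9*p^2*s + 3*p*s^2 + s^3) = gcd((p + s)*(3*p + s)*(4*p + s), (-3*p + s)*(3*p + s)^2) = 3*p + s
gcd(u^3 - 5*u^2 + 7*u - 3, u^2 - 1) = u - 1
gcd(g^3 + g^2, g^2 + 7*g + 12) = 1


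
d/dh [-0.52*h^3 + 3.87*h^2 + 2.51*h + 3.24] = -1.56*h^2 + 7.74*h + 2.51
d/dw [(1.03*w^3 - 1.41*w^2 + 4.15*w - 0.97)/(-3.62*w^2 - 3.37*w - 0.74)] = (-3.7286*w^4 - 6.9422*w^3 + 17.4881*w^2 - 4.936*w - 6.3399)/(13.1044*w^4 + 24.3988*w^3 + 16.7145*w^2 + 4.9876*w + 0.5476)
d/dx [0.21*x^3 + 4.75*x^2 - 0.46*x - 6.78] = 0.63*x^2 + 9.5*x - 0.46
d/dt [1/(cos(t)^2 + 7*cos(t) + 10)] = (2*cos(t) + 7)*sin(t)/(cos(t)^2 + 7*cos(t) + 10)^2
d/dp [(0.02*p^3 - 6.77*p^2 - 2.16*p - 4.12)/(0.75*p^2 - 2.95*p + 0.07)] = (0.015*p^4 - 0.118*p^3 + 21.5957*p^2 + 5.2322*p - 12.3052)/(0.5625*p^4 - 4.425*p^3 + 8.8075*p^2 - 0.413*p + 0.0049)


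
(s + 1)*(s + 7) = s^2 + 8*s + 7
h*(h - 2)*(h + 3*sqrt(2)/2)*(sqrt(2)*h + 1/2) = sqrt(2)*h^4 - 2*sqrt(2)*h^3 + 7*h^3/2 - 7*h^2 + 3*sqrt(2)*h^2/4 - 3*sqrt(2)*h/2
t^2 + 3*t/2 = t*(t + 3/2)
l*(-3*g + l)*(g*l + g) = -3*g^2*l^2 - 3*g^2*l + g*l^3 + g*l^2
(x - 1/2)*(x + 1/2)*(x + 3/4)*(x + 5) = x^4 + 23*x^3/4 + 7*x^2/2 - 23*x/16 - 15/16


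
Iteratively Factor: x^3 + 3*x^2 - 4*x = (x - 1)*(x^2 + 4*x) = (x - 1)*(x + 4)*(x)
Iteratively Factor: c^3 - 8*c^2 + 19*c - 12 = (c - 4)*(c^2 - 4*c + 3) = (c - 4)*(c - 1)*(c - 3)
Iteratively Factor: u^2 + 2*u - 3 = (u + 3)*(u - 1)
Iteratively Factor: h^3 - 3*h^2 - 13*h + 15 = (h - 5)*(h^2 + 2*h - 3) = (h - 5)*(h + 3)*(h - 1)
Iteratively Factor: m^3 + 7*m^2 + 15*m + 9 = (m + 1)*(m^2 + 6*m + 9) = (m + 1)*(m + 3)*(m + 3)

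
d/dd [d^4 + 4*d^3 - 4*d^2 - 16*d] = 4*d^3 + 12*d^2 - 8*d - 16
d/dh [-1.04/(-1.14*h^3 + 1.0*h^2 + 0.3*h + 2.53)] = (-3.5568*h^2 + 2.08*h + 0.312)/(-1.14*h^3 + 1.0*h^2 + 0.3*h + 2.53)^2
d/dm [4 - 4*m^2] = -8*m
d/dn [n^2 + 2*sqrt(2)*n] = 2*n + 2*sqrt(2)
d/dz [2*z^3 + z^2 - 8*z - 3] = 6*z^2 + 2*z - 8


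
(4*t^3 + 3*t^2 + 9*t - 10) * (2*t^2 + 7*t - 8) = 8*t^5 + 34*t^4 + 7*t^3 + 19*t^2 - 142*t + 80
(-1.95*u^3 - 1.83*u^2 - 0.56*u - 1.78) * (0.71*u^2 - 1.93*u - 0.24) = -1.3845*u^5 + 2.4642*u^4 + 3.6023*u^3 + 0.2562*u^2 + 3.5698*u + 0.4272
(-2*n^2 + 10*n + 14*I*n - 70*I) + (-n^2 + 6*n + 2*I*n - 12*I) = -3*n^2 + 16*n + 16*I*n - 82*I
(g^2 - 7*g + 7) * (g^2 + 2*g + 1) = g^4 - 5*g^3 - 6*g^2 + 7*g + 7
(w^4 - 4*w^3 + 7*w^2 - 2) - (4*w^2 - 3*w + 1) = w^4 - 4*w^3 + 3*w^2 + 3*w - 3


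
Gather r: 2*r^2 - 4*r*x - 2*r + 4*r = 2*r^2 + r*(2 - 4*x)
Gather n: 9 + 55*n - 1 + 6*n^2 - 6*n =6*n^2 + 49*n + 8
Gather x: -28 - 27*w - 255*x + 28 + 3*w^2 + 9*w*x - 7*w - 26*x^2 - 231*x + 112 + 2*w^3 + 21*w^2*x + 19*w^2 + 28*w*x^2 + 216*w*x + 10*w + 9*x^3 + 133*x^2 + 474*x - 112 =2*w^3 + 22*w^2 - 24*w + 9*x^3 + x^2*(28*w + 107) + x*(21*w^2 + 225*w - 12)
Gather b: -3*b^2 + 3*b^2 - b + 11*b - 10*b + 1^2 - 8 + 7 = 0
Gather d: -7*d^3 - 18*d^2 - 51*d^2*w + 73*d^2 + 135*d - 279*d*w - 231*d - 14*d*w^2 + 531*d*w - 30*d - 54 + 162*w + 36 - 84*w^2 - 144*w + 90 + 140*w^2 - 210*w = -7*d^3 + d^2*(55 - 51*w) + d*(-14*w^2 + 252*w - 126) + 56*w^2 - 192*w + 72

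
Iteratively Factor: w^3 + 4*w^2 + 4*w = (w + 2)*(w^2 + 2*w) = w*(w + 2)*(w + 2)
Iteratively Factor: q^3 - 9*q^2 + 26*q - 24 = (q - 2)*(q^2 - 7*q + 12) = (q - 4)*(q - 2)*(q - 3)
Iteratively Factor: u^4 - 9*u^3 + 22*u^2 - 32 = (u - 4)*(u^3 - 5*u^2 + 2*u + 8) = (u - 4)*(u + 1)*(u^2 - 6*u + 8) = (u - 4)^2*(u + 1)*(u - 2)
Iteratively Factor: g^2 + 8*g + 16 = (g + 4)*(g + 4)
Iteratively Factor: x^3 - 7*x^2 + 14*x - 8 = (x - 1)*(x^2 - 6*x + 8) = (x - 4)*(x - 1)*(x - 2)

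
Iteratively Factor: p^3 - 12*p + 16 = (p - 2)*(p^2 + 2*p - 8) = (p - 2)^2*(p + 4)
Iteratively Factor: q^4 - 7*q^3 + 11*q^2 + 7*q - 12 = (q - 4)*(q^3 - 3*q^2 - q + 3) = (q - 4)*(q + 1)*(q^2 - 4*q + 3) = (q - 4)*(q - 1)*(q + 1)*(q - 3)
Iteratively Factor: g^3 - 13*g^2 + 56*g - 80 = (g - 4)*(g^2 - 9*g + 20) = (g - 4)^2*(g - 5)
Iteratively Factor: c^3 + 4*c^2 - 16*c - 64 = (c + 4)*(c^2 - 16) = (c + 4)^2*(c - 4)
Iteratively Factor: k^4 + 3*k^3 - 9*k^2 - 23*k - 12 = (k + 1)*(k^3 + 2*k^2 - 11*k - 12) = (k + 1)*(k + 4)*(k^2 - 2*k - 3) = (k - 3)*(k + 1)*(k + 4)*(k + 1)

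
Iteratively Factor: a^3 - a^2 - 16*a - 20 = (a - 5)*(a^2 + 4*a + 4) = (a - 5)*(a + 2)*(a + 2)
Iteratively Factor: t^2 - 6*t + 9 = (t - 3)*(t - 3)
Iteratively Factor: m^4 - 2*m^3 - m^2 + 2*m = (m + 1)*(m^3 - 3*m^2 + 2*m) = (m - 1)*(m + 1)*(m^2 - 2*m) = (m - 2)*(m - 1)*(m + 1)*(m)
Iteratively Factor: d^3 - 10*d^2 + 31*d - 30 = (d - 5)*(d^2 - 5*d + 6) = (d - 5)*(d - 3)*(d - 2)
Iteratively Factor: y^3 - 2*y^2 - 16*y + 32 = (y - 2)*(y^2 - 16) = (y - 2)*(y + 4)*(y - 4)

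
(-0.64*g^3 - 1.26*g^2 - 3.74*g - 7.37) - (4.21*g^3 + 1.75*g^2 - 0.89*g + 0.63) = -4.85*g^3 - 3.01*g^2 - 2.85*g - 8.0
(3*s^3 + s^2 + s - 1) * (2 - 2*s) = -6*s^4 + 4*s^3 + 4*s - 2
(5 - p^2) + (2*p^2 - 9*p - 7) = p^2 - 9*p - 2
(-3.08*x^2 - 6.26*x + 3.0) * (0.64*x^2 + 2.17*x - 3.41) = -1.9712*x^4 - 10.69*x^3 - 1.1614*x^2 + 27.8566*x - 10.23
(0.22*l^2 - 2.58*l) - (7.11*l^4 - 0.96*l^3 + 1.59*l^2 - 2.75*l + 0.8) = -7.11*l^4 + 0.96*l^3 - 1.37*l^2 + 0.17*l - 0.8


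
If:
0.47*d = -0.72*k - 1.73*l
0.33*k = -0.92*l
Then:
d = 0.589941972920696*l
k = -2.78787878787879*l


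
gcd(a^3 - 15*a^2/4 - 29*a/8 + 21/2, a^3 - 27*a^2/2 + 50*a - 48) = a^2 - 11*a/2 + 6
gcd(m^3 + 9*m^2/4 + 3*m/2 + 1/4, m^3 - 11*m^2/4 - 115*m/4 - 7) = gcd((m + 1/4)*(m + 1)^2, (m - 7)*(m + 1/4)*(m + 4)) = m + 1/4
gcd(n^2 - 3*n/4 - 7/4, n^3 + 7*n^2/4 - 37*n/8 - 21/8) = n - 7/4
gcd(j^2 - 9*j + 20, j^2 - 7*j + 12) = j - 4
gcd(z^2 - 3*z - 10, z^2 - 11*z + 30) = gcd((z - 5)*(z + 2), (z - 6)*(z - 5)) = z - 5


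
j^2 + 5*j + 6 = (j + 2)*(j + 3)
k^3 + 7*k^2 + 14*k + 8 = (k + 1)*(k + 2)*(k + 4)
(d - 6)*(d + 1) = d^2 - 5*d - 6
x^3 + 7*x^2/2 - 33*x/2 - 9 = (x - 3)*(x + 1/2)*(x + 6)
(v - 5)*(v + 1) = v^2 - 4*v - 5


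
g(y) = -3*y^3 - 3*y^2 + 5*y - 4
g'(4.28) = -185.55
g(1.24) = -8.13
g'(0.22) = 3.24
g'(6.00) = -355.00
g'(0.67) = -3.06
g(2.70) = -71.42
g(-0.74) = -8.13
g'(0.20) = 3.44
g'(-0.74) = 4.51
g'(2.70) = -76.81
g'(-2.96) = -56.09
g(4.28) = -272.76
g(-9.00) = 1895.00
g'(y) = -9*y^2 - 6*y + 5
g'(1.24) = -16.28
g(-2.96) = 32.72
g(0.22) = -3.08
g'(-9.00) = -670.00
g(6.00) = -730.00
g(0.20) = -3.14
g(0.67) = -2.90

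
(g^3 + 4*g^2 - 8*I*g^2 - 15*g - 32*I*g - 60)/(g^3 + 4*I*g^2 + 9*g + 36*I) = (g^2 + g*(4 - 5*I) - 20*I)/(g^2 + 7*I*g - 12)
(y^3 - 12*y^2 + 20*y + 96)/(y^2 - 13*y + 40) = (y^2 - 4*y - 12)/(y - 5)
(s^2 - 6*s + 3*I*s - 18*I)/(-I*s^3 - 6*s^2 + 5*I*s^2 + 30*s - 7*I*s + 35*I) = (I*s^2 - 3*s*(1 + 2*I) + 18)/(s^3 - s^2*(5 + 6*I) + s*(7 + 30*I) - 35)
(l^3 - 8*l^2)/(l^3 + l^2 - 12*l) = l*(l - 8)/(l^2 + l - 12)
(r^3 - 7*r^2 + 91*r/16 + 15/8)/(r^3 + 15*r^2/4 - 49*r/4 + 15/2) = (4*r^2 - 23*r - 6)/(4*(r^2 + 5*r - 6))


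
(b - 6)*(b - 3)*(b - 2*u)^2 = b^4 - 4*b^3*u - 9*b^3 + 4*b^2*u^2 + 36*b^2*u + 18*b^2 - 36*b*u^2 - 72*b*u + 72*u^2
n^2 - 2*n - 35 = (n - 7)*(n + 5)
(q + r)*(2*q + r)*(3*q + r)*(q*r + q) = 6*q^4*r + 6*q^4 + 11*q^3*r^2 + 11*q^3*r + 6*q^2*r^3 + 6*q^2*r^2 + q*r^4 + q*r^3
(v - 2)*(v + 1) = v^2 - v - 2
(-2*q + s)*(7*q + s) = -14*q^2 + 5*q*s + s^2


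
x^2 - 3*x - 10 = (x - 5)*(x + 2)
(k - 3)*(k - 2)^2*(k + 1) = k^4 - 6*k^3 + 9*k^2 + 4*k - 12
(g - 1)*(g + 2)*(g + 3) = g^3 + 4*g^2 + g - 6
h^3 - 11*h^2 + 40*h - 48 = (h - 4)^2*(h - 3)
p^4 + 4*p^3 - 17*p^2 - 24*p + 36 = (p - 3)*(p - 1)*(p + 2)*(p + 6)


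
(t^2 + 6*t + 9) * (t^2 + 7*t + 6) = t^4 + 13*t^3 + 57*t^2 + 99*t + 54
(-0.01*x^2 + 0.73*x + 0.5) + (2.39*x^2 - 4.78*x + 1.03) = 2.38*x^2 - 4.05*x + 1.53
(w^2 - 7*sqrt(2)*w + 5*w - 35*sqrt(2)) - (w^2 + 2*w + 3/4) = -7*sqrt(2)*w + 3*w - 35*sqrt(2) - 3/4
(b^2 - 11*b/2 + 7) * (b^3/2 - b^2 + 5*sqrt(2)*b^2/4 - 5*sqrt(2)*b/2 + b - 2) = b^5/2 - 15*b^4/4 + 5*sqrt(2)*b^4/4 - 75*sqrt(2)*b^3/8 + 10*b^3 - 29*b^2/2 + 45*sqrt(2)*b^2/2 - 35*sqrt(2)*b/2 + 18*b - 14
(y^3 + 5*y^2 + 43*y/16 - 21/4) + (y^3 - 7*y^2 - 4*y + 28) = 2*y^3 - 2*y^2 - 21*y/16 + 91/4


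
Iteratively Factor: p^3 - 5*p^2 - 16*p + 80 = (p - 5)*(p^2 - 16) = (p - 5)*(p - 4)*(p + 4)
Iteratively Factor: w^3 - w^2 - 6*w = (w + 2)*(w^2 - 3*w) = (w - 3)*(w + 2)*(w)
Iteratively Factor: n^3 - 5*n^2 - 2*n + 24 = (n + 2)*(n^2 - 7*n + 12) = (n - 4)*(n + 2)*(n - 3)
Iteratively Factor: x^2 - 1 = (x + 1)*(x - 1)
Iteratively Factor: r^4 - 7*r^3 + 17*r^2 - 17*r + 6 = (r - 3)*(r^3 - 4*r^2 + 5*r - 2) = (r - 3)*(r - 1)*(r^2 - 3*r + 2) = (r - 3)*(r - 1)^2*(r - 2)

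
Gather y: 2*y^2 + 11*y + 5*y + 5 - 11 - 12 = 2*y^2 + 16*y - 18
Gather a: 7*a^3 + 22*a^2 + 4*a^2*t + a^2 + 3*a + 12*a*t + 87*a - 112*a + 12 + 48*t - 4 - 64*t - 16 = 7*a^3 + a^2*(4*t + 23) + a*(12*t - 22) - 16*t - 8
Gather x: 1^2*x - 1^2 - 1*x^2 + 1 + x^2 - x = 0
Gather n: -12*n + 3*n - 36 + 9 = -9*n - 27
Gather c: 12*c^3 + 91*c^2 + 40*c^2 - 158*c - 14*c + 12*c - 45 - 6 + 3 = 12*c^3 + 131*c^2 - 160*c - 48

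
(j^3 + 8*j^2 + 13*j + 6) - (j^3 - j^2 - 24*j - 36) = 9*j^2 + 37*j + 42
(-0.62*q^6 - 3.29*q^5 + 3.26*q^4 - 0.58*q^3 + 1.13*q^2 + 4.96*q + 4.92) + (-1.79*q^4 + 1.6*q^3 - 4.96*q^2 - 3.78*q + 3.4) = -0.62*q^6 - 3.29*q^5 + 1.47*q^4 + 1.02*q^3 - 3.83*q^2 + 1.18*q + 8.32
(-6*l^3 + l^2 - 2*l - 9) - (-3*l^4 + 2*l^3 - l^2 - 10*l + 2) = 3*l^4 - 8*l^3 + 2*l^2 + 8*l - 11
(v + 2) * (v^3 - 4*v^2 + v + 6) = v^4 - 2*v^3 - 7*v^2 + 8*v + 12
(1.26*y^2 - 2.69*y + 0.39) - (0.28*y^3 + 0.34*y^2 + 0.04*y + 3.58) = -0.28*y^3 + 0.92*y^2 - 2.73*y - 3.19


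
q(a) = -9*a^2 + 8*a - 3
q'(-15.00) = 278.00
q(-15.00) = -2148.00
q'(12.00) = -208.00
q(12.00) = -1203.00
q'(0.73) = -5.14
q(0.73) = -1.96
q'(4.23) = -68.14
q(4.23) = -130.20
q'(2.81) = -42.58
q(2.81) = -51.58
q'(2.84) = -43.12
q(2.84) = -52.87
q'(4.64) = -75.52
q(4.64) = -159.65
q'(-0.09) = 9.62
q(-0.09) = -3.79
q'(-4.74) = 93.32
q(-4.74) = -243.13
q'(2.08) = -29.44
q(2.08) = -25.30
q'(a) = 8 - 18*a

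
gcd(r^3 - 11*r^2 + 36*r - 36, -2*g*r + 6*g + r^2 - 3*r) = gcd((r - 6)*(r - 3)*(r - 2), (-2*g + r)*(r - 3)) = r - 3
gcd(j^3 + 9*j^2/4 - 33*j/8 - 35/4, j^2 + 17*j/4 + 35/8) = j^2 + 17*j/4 + 35/8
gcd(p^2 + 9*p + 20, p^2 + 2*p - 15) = p + 5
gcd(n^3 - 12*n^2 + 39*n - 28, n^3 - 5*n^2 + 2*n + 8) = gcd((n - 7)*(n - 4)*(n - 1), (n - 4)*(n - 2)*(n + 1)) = n - 4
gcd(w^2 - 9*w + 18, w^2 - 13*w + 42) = w - 6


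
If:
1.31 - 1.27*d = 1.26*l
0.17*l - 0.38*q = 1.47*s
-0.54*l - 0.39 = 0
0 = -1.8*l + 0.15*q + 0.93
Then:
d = 1.75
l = -0.72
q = -14.87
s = 3.76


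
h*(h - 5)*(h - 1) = h^3 - 6*h^2 + 5*h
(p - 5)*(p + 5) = p^2 - 25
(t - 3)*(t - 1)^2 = t^3 - 5*t^2 + 7*t - 3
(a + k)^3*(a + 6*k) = a^4 + 9*a^3*k + 21*a^2*k^2 + 19*a*k^3 + 6*k^4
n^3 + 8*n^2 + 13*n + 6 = (n + 1)^2*(n + 6)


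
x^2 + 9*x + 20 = (x + 4)*(x + 5)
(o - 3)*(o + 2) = o^2 - o - 6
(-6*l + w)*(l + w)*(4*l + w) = -24*l^3 - 26*l^2*w - l*w^2 + w^3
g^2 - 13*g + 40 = (g - 8)*(g - 5)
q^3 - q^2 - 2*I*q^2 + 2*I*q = q*(q - 1)*(q - 2*I)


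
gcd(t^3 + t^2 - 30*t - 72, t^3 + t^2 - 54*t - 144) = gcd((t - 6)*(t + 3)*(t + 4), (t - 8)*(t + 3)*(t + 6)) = t + 3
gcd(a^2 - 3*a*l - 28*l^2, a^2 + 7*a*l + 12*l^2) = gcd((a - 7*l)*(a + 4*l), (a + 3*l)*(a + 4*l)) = a + 4*l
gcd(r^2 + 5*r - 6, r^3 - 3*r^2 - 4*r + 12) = 1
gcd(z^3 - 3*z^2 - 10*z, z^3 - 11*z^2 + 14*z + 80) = z^2 - 3*z - 10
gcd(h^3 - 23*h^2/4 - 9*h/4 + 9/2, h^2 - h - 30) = h - 6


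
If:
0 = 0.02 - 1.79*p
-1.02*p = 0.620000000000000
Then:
No Solution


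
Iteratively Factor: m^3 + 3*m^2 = (m)*(m^2 + 3*m) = m*(m + 3)*(m)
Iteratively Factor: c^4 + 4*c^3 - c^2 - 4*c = (c - 1)*(c^3 + 5*c^2 + 4*c) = (c - 1)*(c + 1)*(c^2 + 4*c) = c*(c - 1)*(c + 1)*(c + 4)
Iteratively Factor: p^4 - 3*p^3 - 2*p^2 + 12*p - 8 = (p - 2)*(p^3 - p^2 - 4*p + 4) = (p - 2)*(p - 1)*(p^2 - 4) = (p - 2)*(p - 1)*(p + 2)*(p - 2)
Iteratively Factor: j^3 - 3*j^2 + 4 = (j - 2)*(j^2 - j - 2) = (j - 2)^2*(j + 1)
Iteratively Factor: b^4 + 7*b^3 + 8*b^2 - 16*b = (b + 4)*(b^3 + 3*b^2 - 4*b) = (b - 1)*(b + 4)*(b^2 + 4*b) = b*(b - 1)*(b + 4)*(b + 4)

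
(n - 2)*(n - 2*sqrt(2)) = n^2 - 2*sqrt(2)*n - 2*n + 4*sqrt(2)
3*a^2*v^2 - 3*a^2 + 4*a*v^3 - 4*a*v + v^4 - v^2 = (a + v)*(3*a + v)*(v - 1)*(v + 1)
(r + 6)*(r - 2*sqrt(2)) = r^2 - 2*sqrt(2)*r + 6*r - 12*sqrt(2)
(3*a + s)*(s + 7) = 3*a*s + 21*a + s^2 + 7*s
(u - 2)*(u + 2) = u^2 - 4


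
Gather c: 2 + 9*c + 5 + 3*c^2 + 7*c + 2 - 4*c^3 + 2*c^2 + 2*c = -4*c^3 + 5*c^2 + 18*c + 9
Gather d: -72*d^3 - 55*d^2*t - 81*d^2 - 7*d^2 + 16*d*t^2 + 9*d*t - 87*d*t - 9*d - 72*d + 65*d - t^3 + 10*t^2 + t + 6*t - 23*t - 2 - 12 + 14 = -72*d^3 + d^2*(-55*t - 88) + d*(16*t^2 - 78*t - 16) - t^3 + 10*t^2 - 16*t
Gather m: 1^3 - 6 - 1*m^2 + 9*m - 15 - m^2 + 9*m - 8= -2*m^2 + 18*m - 28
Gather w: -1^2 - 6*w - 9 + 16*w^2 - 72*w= 16*w^2 - 78*w - 10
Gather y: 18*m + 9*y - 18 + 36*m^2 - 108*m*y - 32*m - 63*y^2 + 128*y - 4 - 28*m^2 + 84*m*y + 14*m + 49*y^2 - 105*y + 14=8*m^2 - 14*y^2 + y*(32 - 24*m) - 8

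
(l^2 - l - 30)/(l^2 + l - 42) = (l + 5)/(l + 7)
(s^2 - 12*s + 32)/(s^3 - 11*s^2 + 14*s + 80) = (s - 4)/(s^2 - 3*s - 10)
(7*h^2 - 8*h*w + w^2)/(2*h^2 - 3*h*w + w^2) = (-7*h + w)/(-2*h + w)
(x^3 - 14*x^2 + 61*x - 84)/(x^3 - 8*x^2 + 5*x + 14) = (x^2 - 7*x + 12)/(x^2 - x - 2)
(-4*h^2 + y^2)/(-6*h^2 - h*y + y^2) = (-2*h + y)/(-3*h + y)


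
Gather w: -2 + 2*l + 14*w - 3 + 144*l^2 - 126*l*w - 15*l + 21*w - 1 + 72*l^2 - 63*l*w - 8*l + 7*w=216*l^2 - 21*l + w*(42 - 189*l) - 6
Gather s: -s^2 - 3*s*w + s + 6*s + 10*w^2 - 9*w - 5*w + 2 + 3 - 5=-s^2 + s*(7 - 3*w) + 10*w^2 - 14*w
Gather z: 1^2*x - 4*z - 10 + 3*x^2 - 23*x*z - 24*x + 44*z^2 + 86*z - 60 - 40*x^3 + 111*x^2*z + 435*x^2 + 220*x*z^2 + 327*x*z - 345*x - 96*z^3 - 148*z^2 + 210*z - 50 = -40*x^3 + 438*x^2 - 368*x - 96*z^3 + z^2*(220*x - 104) + z*(111*x^2 + 304*x + 292) - 120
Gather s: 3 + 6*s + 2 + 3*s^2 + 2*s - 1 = 3*s^2 + 8*s + 4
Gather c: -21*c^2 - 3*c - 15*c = -21*c^2 - 18*c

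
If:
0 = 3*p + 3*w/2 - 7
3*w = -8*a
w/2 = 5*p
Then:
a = -35/24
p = 7/18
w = 35/9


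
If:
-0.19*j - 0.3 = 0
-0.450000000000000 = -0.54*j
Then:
No Solution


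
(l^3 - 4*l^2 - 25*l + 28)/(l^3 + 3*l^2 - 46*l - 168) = (l - 1)/(l + 6)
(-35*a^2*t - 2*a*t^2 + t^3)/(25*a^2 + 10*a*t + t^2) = t*(-7*a + t)/(5*a + t)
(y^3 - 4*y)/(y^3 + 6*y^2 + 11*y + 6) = y*(y - 2)/(y^2 + 4*y + 3)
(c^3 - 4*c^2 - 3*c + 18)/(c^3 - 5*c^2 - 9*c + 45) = (c^2 - c - 6)/(c^2 - 2*c - 15)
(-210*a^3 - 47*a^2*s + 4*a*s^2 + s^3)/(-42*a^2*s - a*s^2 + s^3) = (5*a + s)/s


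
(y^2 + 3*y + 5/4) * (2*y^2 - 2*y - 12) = 2*y^4 + 4*y^3 - 31*y^2/2 - 77*y/2 - 15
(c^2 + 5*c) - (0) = c^2 + 5*c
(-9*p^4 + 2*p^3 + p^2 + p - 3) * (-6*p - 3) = 54*p^5 + 15*p^4 - 12*p^3 - 9*p^2 + 15*p + 9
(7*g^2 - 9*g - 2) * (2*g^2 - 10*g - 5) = 14*g^4 - 88*g^3 + 51*g^2 + 65*g + 10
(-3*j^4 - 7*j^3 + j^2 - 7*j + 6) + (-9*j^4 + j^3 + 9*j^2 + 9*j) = -12*j^4 - 6*j^3 + 10*j^2 + 2*j + 6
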